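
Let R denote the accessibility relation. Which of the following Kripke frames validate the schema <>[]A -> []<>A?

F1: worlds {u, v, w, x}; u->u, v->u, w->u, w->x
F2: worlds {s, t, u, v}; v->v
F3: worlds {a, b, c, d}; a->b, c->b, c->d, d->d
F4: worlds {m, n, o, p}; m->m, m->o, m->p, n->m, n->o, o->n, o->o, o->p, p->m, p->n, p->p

F2, F4

This is the axiom for convergence; its first-order frame correspondent is forall x forall y forall z (Rxy & Rxz -> exists w (Ryw & Rzw)).
F1: fails — Rwu and Rwx but u and x have no common successor.
F2: condition met.
F3: fails — Rab and Rab but b and b have no common successor.
F4: condition met.
Valid on: F2, F4.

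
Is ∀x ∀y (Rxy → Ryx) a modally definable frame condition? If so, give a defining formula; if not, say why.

Definable; p → □◇p defines it

The condition is symmetry. A defining modal formula is p → □◇p.
Suppose p→□◇p is valid. Take Rxy and set V(p)={x}. Then p at x, so □◇p at x, so ◇p at y, so some z with Ryz has p; z=x, i.e. Ryx.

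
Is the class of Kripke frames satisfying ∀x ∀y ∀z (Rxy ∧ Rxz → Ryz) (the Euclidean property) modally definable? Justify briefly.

Yes — defined by ◇r → □◇r

This is a Sahlqvist condition; the 5 axiom ◇r → □◇r defines it.
Suppose ◇r→□◇r is valid. Take Rxy, Rxz and set V(r)={y}. Then ◇r at x, so □◇r at x, so ◇r at z, so some w with Rzw has r; w=y, i.e. Rzy. By symmetry of the argument, Ryz.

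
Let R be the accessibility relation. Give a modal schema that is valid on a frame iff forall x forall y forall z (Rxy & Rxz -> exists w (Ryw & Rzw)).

This is convergence; the standard corresponding axiom is .2: ◇□r → □◇r.
Suppose ◇□r→□◇r is valid. Take Rxy, Rxz and set V(r)={w : Ryw}. Then □r at y so ◇□r at x, so □◇r at x, so ◇r at z, giving w with Rzw and Ryw.

◇□r → □◇r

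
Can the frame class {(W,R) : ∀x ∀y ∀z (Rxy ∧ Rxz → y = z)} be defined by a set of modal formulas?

Yes, by ◇q → □q

The condition is partial functionality. A defining modal formula is ◇q → □q.
Suppose ◇q→□q is valid. Take Rxy, Rxz and set V(q)={y}. Then ◇q at x, so □q at x, so q at z, i.e. z=y.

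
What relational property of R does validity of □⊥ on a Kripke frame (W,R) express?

emptiness of R: ∀x ∀y ¬Rxy

□⊥ is valid iff no world has any successor (otherwise □⊥ fails at any world with one).
Conversely, any frame satisfying ∀x ∀y ¬Rxy validates the schema.
So the correspondent is emptiness of R.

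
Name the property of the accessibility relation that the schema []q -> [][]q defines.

This is the 4 axiom.
It corresponds to transitivity: forall x forall y forall z (Rxy & Ryz -> Rxz).

transitivity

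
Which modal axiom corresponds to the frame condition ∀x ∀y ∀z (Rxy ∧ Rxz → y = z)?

A defining formula is ◇q → □q (the CD axiom).
Suppose ◇q→□q is valid. Take Rxy, Rxz and set V(q)={y}. Then ◇q at x, so □q at x, so q at z, i.e. z=y.

◇q → □q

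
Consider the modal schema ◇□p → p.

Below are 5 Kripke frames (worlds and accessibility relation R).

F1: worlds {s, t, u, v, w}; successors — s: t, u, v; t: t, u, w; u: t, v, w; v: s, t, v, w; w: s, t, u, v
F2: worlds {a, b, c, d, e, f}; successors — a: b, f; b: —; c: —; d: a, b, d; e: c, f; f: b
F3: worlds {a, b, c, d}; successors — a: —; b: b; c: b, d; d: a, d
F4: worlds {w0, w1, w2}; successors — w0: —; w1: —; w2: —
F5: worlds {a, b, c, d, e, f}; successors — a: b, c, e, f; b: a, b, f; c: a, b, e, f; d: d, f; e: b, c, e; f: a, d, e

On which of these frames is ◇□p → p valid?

F4

This is the axiom for symmetry; its first-order frame correspondent is ∀x ∀y (Rxy → Ryx).
F1: fails — Ruv but not Rvu.
F2: fails — Rab but not Rba.
F3: fails — Rcd but not Rdc.
F4: satisfies the condition.
F5: fails — Rae but not Rea.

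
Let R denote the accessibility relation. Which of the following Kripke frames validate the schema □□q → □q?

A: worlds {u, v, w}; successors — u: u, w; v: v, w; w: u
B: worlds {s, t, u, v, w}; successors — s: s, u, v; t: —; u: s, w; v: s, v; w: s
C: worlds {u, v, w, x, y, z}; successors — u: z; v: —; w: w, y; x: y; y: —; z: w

A

Frame correspondent (Sahlqvist): ∀x ∀y (Rxy → ∃z (Rxz ∧ Rzy)) — i.e. density.
A: holds.
B: fails — Ruw but no z with Ruz and Rzw.
C: fails — Ruz but no t with Rut and Rtz.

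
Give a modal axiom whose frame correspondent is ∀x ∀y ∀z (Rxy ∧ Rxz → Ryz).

This is the Euclidean property; the standard corresponding axiom is 5: ◇r → □◇r.
Suppose ◇r→□◇r is valid. Take Rxy, Rxz and set V(r)={y}. Then ◇r at x, so □◇r at x, so ◇r at z, so some w with Rzw has r; w=y, i.e. Rzy. By symmetry of the argument, Ryz.

◇r → □◇r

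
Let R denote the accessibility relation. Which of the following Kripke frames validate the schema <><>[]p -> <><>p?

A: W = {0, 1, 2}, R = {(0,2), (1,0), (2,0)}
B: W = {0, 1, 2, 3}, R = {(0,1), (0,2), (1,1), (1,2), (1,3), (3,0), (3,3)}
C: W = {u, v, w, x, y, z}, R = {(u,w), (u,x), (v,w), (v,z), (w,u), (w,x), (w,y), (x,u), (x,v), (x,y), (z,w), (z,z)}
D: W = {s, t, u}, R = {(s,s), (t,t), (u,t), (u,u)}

D

The schema corresponds to a generalized confluence (Geach) condition: forall x forall y (x R^2 y -> exists w (yRw & x R^2 w)).
A: fails — 0R²0 but no w with 0Rw and 0R²w.
B: fails — 0R²2 but no w with 2Rw and 0R²w.
C: fails — uR²v but no t with vRt and uR²t.
D: holds.
Valid on: D.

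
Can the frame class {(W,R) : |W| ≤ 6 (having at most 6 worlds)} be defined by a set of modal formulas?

Not modally definable

Any modally definable frame class is closed under disjoint unions.
Any modal formula valid on each of 7 disjoint one-world frames is valid on their disjoint union (validity is preserved under disjoint unions). Each one-world frame has |W|=1≤6, but the union has |W|=7.
Hence having at most 6 worlds is not modally definable.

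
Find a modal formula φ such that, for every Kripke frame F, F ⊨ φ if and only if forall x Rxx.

The condition is reflexivity. The T schema □r → r defines it.
Suppose □r→r is valid. At any x set V(r)={w : Rxw}. Then □r holds at x, so r holds at x, i.e. Rxx.

□r → r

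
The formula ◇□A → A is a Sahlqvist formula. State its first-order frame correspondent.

Symmetry

Equivalently (dual form): A → □◇A.
Suppose A→□◇A is valid. Take Rxy and set V(A)={x}. Then A at x, so □◇A at x, so ◇A at y, so some z with Ryz has A; z=x, i.e. Ryx.
Conversely, on a frame with symmetry the schema holds at every world under every valuation.
So the correspondent is symmetry.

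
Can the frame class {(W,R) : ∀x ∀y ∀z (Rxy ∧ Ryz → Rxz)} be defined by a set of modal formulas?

This is a Sahlqvist condition; the 4 axiom □r → □□r defines it.

Yes — defined by □r → □□r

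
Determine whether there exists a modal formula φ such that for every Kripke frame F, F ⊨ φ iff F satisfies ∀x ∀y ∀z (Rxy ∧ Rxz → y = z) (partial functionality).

Definable; ◇r → □r defines it

The condition is partial functionality. A defining modal formula is ◇r → □r.
Suppose ◇r→□r is valid. Take Rxy, Rxz and set V(r)={y}. Then ◇r at x, so □r at x, so r at z, i.e. z=y.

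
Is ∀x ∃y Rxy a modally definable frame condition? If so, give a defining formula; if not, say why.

Yes — defined by □r → ◇r

Yes: it is seriality, defined by the D schema □r → ◇r.
Suppose □r→◇r is valid. At any x set V(r)=W. Then □r at x, so ◇r at x, so x has a successor.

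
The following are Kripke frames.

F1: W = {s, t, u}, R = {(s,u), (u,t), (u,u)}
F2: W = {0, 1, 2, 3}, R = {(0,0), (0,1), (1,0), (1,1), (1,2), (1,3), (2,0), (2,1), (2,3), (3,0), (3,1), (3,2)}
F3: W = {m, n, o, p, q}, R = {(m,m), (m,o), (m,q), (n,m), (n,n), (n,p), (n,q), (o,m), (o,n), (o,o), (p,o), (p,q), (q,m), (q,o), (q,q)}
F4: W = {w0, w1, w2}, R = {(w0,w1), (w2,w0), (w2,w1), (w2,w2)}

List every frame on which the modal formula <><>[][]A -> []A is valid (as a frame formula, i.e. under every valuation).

This is the axiom for a generalized confluence (Geach) condition; its first-order frame correspondent is forall x forall y forall z ((x R^2 y & xRz) -> exists w (y R^2 w & z = w)).
F1: fails — sR²t, sRu but no w with tR²w and u=w.
F2: holds.
F3: fails — nR²m, nRp but no w with mR²w and p=w.
F4: fails — w2R²w0, w2Rw0 but no w with w0R²w and w0=w.

F2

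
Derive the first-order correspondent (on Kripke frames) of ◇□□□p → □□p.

This is a Sahlqvist (Geach-type) schema ◇^1□^3p → □^2◇^0p.
Minimal-valuation argument: fix x; take any y with xR^1y and any z with xR^2z. Set V(p) to the set of worlds R-reachable from y in exactly 3 steps. Then □^3p holds at y, so the antecedent holds at x; validity forces ◇^0p at z, giving a w with zR^0w and yR^3w.
First-order correspondent: ∀x ∀y ∀z ((xRy ∧ xR²z) → ∃w (yR³w ∧ z = w)).

∀x ∀y ∀z ((xRy ∧ xR²z) → ∃w (yR³w ∧ z = w))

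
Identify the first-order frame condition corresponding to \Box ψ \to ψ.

reflexivity: \forall x Rxx

Suppose □ψ→ψ is valid. At any x set V(ψ)={w : Rxw}. Then □ψ holds at x, so ψ holds at x, i.e. Rxx.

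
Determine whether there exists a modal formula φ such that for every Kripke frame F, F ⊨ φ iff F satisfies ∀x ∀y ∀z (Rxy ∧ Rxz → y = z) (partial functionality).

The condition is partial functionality. A defining modal formula is ◇q → □q.
Suppose ◇q→□q is valid. Take Rxy, Rxz and set V(q)={y}. Then ◇q at x, so □q at x, so q at z, i.e. z=y.

Definable; ◇q → □q defines it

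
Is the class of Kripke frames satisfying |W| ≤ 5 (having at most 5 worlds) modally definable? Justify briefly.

No — not modally definable

If a class were modally definable it would be closed under disjoint unions (Goldblatt–Thomason).
Any modal formula valid on each of 6 disjoint one-world frames is valid on their disjoint union (validity is preserved under disjoint unions). Each one-world frame has |W|=1≤5, but the union has |W|=6.
Hence having at most 5 worlds is not modally definable.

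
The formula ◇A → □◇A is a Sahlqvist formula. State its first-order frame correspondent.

Suppose ◇A→□◇A is valid. Take Rxy, Rxz and set V(A)={y}. Then ◇A at x, so □◇A at x, so ◇A at z, so some w with Rzw has A; w=y, i.e. Rzy. By symmetry of the argument, Ryz.
The converse is a direct semantic check.
Frame condition: ∀x ∀y ∀z (Rxy ∧ Rxz → Ryz).

the Euclidean property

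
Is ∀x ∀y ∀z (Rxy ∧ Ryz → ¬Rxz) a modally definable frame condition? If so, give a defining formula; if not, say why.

No — not modally definable

If a class were modally definable it would be closed under surjective bounded morphisms (Goldblatt–Thomason).
The 3-cycle (worlds s,t,u with s→t→u→s) is intransitive. Mapping every world to a single reflexive point • is a surjective bounded morphism; the reflexive point is not intransitive (R••∧R•• but R••).
Hence intransitivity is not modally definable.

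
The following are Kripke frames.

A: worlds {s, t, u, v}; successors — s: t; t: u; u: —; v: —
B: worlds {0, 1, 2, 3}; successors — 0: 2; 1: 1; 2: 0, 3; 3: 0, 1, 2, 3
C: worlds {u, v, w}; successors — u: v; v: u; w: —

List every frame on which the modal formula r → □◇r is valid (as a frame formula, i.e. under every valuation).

C

Frame correspondent (Sahlqvist): ∀x ∀y (Rxy → Ryx) — i.e. symmetry.
A: fails — Rtu but not Rut.
B: fails — R31 but not R13.
C: holds.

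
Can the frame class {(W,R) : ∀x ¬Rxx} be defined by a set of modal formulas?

No — not modally definable

If a class were modally definable it would be closed under surjective bounded morphisms (Goldblatt–Thomason).
The 4-cycle (worlds w0,w1,w2,w3 with w0→w1→w2→w3→w0) is irreflexive, and the map sending every world to a single reflexive point • is a surjective bounded morphism (forth: every edge maps to (•,•); back: every world has a successor). So any modal formula valid on the 4-cycle is also valid on the reflexive point, which is not irreflexive.
Hence irreflexivity is not modally definable.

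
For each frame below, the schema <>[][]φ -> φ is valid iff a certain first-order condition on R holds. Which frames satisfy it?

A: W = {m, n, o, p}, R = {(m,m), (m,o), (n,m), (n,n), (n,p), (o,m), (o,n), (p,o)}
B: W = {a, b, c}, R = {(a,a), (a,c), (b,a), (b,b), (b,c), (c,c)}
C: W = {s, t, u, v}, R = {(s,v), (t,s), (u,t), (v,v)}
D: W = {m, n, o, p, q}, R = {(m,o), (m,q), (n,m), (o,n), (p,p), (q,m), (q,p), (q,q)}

A

Frame correspondent (Sahlqvist): forall x forall y (xRy -> exists w (y R^2 w & x = w)) — i.e. a generalized confluence (Geach) condition.
A: ✓.
B: fails — aRc but no w with cR²w and a=w.
C: fails — sRv but no w with vR²w and s=w.
D: fails — qRp but no w with pR²w and q=w.
Valid on: A.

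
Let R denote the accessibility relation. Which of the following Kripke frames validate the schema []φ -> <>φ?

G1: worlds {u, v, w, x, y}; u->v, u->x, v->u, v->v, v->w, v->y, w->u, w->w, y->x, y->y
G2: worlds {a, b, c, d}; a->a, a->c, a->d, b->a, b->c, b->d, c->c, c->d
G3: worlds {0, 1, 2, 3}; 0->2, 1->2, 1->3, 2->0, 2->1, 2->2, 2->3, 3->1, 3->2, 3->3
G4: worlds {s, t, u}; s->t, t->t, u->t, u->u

G3, G4

This is the axiom for seriality; its first-order frame correspondent is forall x exists y Rxy.
G1: fails — world x has no successor.
G2: fails — world d has no successor.
G3: satisfies the condition.
G4: satisfies the condition.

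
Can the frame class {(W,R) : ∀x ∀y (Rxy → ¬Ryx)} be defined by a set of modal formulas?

If a class were modally definable it would be closed under surjective bounded morphisms (Goldblatt–Thomason).
The 5-cycle (worlds w0,w1,w2,w3,w4 with w0→w1→w2→w3→w4→w0) is asymmetric. Mapping every world to a single reflexive point • is a surjective bounded morphism, and the reflexive point is not asymmetric (R•• but asymmetry requires ¬R••).
So no modal formula (or set of formulas) defines exactly the asymmetric frames.

No — not modally definable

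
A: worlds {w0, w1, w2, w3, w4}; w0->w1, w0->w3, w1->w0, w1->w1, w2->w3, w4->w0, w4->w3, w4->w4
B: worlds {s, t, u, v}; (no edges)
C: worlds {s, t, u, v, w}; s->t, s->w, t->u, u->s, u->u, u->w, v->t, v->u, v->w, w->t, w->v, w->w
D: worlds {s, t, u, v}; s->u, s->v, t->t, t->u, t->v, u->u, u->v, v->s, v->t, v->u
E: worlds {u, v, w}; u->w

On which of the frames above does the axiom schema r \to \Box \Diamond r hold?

This is the axiom for symmetry; its first-order frame correspondent is \forall x \forall y (Rxy \to Ryx).
A: fails — Rw4w0 but not Rw0w4.
B: ✓.
C: fails — Rwt but not Rtw.
D: fails — Rtu but not Rut.
E: fails — Ruw but not Rwu.

B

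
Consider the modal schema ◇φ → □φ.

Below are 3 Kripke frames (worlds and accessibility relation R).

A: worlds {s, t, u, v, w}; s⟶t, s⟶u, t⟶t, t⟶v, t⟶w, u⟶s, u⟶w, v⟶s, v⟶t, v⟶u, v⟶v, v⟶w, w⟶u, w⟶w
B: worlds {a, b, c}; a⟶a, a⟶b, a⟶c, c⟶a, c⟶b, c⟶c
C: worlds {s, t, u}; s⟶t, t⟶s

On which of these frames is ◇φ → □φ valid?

The schema corresponds to partial functionality: ∀x ∀y ∀z (Rxy ∧ Rxz → y = z).
A: fails — s sees both t and u.
B: fails — a sees both a and b.
C: ✓.
Valid on: C.

C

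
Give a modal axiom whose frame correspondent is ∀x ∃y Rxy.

□ψ → ◇ψ

A defining formula is □ψ → ◇ψ (the D axiom).
Suppose □ψ→◇ψ is valid. At any x set V(ψ)=W. Then □ψ at x, so ◇ψ at x, so x has a successor.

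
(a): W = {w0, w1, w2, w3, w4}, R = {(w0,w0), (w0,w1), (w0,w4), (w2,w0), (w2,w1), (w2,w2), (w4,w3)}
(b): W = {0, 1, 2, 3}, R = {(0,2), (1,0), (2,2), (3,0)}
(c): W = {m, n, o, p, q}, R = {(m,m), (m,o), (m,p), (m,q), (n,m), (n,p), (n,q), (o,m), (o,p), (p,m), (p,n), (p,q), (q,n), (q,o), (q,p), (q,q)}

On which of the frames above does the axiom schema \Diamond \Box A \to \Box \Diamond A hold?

(b), (c)

Frame correspondent (Sahlqvist): \forall x \forall y \forall z (Rxy \wedge Rxz \to \exists w (Ryw \wedge Rzw)) — i.e. convergence.
(a): fails — Rw0w4 and Rw0w1 but w4 and w1 have no common successor.
(b): holds.
(c): holds.
Valid on: (b), (c).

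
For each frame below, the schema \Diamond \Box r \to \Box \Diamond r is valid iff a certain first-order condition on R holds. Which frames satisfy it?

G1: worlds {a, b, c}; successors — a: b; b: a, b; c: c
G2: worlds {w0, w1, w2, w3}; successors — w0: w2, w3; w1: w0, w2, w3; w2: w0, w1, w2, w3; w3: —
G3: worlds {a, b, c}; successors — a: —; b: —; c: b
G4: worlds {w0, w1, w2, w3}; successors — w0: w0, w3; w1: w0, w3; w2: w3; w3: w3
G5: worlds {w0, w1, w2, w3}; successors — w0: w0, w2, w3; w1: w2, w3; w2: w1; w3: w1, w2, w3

This is the axiom for convergence; its first-order frame correspondent is \forall x \forall y \forall z (Rxy \wedge Rxz \to \exists w (Ryw \wedge Rzw)).
G1: satisfies the condition.
G2: fails — Rw0w2 and Rw0w3 but w2 and w3 have no common successor.
G3: fails — Rcb and Rcb but b and b have no common successor.
G4: satisfies the condition.
G5: fails — Rw0w2 and Rw0w0 but w2 and w0 have no common successor.
Valid on: G1, G4.

G1, G4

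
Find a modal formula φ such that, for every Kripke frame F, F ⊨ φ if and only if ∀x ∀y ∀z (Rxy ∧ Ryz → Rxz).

A defining formula is □p → □□p (the 4 axiom).
Suppose □p→□□p is valid. Take Rxy, Ryz and set V(p)={w : Rxw}. Then □p at x, so □□p at x, so □p at y, so p at z, i.e. Rxz.

□p → □□p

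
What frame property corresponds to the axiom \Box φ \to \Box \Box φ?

This is the 4 axiom.
It corresponds to transitivity: \forall x \forall y \forall z (Rxy \wedge Ryz \to Rxz).

transitivity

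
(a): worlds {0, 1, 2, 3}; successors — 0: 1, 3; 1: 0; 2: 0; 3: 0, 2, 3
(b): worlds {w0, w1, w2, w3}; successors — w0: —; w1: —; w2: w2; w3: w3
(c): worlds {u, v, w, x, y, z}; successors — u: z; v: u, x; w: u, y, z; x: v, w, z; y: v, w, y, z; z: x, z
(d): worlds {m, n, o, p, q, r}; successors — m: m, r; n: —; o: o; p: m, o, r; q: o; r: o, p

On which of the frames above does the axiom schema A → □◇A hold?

(b)

This is the axiom for symmetry; its first-order frame correspondent is ∀x ∀y (Rxy → Ryx).
(a): fails — R32 but not R23.
(b): holds.
(c): fails — Rxw but not Rwx.
(d): fails — Rpm but not Rmp.
Valid on: (b).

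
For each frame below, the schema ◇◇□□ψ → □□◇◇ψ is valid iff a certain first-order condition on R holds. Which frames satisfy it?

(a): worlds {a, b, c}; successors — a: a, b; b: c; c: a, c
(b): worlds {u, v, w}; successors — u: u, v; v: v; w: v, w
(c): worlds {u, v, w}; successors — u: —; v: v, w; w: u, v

This is the axiom for a generalized confluence (Geach) condition; its first-order frame correspondent is ∀x ∀y ∀z ((xR²y ∧ xR²z) → ∃w (yR²w ∧ zR²w)).
(a): condition met.
(b): condition met.
(c): fails — vR²u, vR²u but no t with uR²t and uR²t.

(a), (b)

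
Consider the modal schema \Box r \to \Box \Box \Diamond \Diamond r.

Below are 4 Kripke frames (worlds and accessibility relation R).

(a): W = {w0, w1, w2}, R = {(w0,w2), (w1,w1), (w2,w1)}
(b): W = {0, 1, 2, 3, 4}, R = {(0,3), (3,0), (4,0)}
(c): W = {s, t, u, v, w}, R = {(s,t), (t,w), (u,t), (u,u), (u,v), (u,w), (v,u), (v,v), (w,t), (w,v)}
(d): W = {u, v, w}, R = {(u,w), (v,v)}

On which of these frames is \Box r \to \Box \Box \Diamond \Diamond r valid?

This is the axiom for a generalized confluence (Geach) condition; its first-order frame correspondent is \forall x \forall z (x R^2 z \to \exists w (xRw \wedge z R^2 w)).
(a): fails — w0R²w1 but no w with w0Rw and w1R²w.
(b): fails — 0R²0 but no w with 0Rw and 0R²w.
(c): fails — sR²w but no w* with sRw* and wR²w*.
(d): condition met.

(d)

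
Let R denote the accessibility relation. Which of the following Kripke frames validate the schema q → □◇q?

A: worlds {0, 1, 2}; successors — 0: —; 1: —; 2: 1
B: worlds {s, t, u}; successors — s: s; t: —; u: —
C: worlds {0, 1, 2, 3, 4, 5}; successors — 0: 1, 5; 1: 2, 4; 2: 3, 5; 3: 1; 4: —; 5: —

B

The schema corresponds to symmetry: ∀x ∀y (Rxy → Ryx).
A: fails — R21 but not R12.
B: holds.
C: fails — R31 but not R13.
Valid on: B.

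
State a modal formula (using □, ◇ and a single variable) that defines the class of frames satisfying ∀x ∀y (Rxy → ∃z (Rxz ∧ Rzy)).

The condition is density. The C4 schema □□ψ → □ψ defines it.

□□ψ → □ψ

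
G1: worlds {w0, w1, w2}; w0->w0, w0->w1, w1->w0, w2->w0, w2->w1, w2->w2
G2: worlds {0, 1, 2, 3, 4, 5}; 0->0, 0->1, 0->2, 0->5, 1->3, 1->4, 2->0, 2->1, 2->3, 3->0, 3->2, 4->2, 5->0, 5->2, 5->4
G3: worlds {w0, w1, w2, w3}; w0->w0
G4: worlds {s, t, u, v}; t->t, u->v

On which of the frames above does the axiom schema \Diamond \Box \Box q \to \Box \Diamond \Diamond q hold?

G1, G2, G3

The schema corresponds to a generalized confluence (Geach) condition: \forall x \forall y \forall z ((xRy \wedge xRz) \to \exists w (y R^2 w \wedge z R^2 w)).
G1: condition met.
G2: condition met.
G3: condition met.
G4: fails — uRv, uRv but no w with vR²w and vR²w.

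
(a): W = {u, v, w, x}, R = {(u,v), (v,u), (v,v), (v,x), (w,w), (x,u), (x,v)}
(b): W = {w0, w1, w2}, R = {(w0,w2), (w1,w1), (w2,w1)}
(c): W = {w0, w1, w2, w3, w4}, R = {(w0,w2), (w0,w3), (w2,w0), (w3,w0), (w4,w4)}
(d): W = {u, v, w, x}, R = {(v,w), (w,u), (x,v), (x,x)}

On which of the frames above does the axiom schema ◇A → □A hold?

(b)

This is the axiom for partial functionality; its first-order frame correspondent is ∀x ∀y ∀z (Rxy ∧ Rxz → y = z).
(a): fails — v sees both u and v.
(b): condition met.
(c): fails — w0 sees both w2 and w3.
(d): fails — x sees both v and x.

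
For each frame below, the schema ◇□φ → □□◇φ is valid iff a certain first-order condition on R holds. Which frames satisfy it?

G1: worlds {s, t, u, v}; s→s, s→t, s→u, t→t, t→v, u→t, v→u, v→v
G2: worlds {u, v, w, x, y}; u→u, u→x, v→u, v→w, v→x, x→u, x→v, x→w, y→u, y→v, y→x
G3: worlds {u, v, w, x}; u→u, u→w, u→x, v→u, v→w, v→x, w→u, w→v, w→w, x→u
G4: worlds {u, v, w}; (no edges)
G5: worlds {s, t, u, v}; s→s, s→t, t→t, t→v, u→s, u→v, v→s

Frame correspondent (Sahlqvist): ∀x ∀y ∀z ((xRy ∧ xR²z) → ∃w (yRw ∧ zRw)) — i.e. a generalized confluence (Geach) condition.
G1: fails — sRu, sR²v but no w with uRw and vRw.
G2: fails — uRu, uR²w but no t with uRt and wRt.
G3: holds.
G4: holds.
G5: fails — sRt, sR²v but no w with tRw and vRw.
Valid on: G3, G4.

G3, G4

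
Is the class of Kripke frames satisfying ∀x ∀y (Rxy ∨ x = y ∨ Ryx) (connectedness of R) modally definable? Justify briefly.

Not modally definable

If a class were modally definable it would be closed under disjoint unions (Goldblatt–Thomason).
Take 3 disjoint single-world reflexive frames: each is trivially connected, but their disjoint union has 3 worlds with no edge between distinct components, so it is not connected.
Hence connectedness of R is not modally definable.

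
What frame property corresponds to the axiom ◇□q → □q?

The Euclidean property

Replacing q by ¬q and contraposing gives the equivalent schema ◇q → □◇q.
Suppose ◇q→□◇q is valid. Take Rxy, Rxz and set V(q)={y}. Then ◇q at x, so □◇q at x, so ◇q at z, so some w with Rzw has q; w=y, i.e. Rzy. By symmetry of the argument, Ryz.
The converse is a direct semantic check.
Frame condition: ∀x ∀y ∀z (Rxy ∧ Rxz → Ryz).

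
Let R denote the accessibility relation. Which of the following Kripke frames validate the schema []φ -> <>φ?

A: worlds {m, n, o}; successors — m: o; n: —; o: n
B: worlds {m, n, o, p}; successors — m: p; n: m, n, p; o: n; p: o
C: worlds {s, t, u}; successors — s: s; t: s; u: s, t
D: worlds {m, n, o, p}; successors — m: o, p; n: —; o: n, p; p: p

B, C

The schema corresponds to seriality: forall x exists y Rxy.
A: fails — world n has no successor.
B: holds.
C: holds.
D: fails — world n has no successor.
Valid on: B, C.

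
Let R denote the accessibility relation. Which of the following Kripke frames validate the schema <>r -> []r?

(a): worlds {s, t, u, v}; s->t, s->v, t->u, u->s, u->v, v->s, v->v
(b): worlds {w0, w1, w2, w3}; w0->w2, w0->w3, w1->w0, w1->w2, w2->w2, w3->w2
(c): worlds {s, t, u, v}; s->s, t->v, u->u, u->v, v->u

none

The schema corresponds to partial functionality: forall x forall y forall z (Rxy & Rxz -> y = z).
(a): fails — s sees both t and v.
(b): fails — w0 sees both w2 and w3.
(c): fails — u sees both u and v.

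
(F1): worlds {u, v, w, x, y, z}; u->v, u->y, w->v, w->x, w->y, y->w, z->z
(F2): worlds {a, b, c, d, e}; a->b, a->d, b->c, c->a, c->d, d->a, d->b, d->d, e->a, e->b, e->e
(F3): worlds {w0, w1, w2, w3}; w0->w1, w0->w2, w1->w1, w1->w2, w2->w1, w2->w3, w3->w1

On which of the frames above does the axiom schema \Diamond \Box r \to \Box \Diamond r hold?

(F3)

The schema corresponds to convergence: \forall x \forall y \forall z (Rxy \wedge Rxz \to \exists w (Ryw \wedge Rzw)).
(F1): fails — Ruv and Ruv but v and v have no common successor.
(F2): fails — Rab and Rad but b and d have no common successor.
(F3): condition met.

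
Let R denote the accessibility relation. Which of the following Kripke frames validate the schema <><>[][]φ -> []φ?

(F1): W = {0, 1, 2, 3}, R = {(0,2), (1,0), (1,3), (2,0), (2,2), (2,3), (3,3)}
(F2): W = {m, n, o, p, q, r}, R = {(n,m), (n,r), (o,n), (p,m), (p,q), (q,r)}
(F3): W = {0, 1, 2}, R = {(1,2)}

The schema corresponds to a generalized confluence (Geach) condition: forall x forall y forall z ((x R^2 y & xRz) -> exists w (y R^2 w & z = w)).
(F1): fails — 0R²3, 0R2 but no w with 3R²w and 2=w.
(F2): fails — oR²m, oRn but no w with mR²w and n=w.
(F3): ✓.
Valid on: (F3).

(F3)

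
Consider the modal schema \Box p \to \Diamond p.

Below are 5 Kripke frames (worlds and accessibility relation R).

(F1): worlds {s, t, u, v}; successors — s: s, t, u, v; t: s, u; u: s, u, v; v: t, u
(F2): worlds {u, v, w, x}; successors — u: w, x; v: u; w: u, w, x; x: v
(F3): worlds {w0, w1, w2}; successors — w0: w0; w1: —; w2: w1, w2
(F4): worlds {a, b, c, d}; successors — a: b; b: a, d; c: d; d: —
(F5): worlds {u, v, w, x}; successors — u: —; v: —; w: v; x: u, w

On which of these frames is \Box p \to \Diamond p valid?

(F1), (F2)

Frame correspondent (Sahlqvist): \forall x \exists y Rxy — i.e. seriality.
(F1): satisfies the condition.
(F2): satisfies the condition.
(F3): fails — world w1 has no successor.
(F4): fails — world d has no successor.
(F5): fails — world u has no successor.
Valid on: (F1), (F2).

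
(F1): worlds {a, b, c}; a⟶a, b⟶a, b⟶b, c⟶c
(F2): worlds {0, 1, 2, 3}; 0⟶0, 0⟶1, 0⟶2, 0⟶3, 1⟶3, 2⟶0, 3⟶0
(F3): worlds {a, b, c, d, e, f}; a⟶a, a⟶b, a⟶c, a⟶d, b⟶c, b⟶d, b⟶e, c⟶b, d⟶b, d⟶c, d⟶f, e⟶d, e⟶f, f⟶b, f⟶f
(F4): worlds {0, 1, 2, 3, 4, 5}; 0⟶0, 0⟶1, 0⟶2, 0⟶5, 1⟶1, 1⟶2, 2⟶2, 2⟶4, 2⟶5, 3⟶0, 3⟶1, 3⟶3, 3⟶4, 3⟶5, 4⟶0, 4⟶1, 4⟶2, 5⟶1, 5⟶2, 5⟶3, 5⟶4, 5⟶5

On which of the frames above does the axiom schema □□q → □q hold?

(F1), (F4)

This is the axiom for density; its first-order frame correspondent is ∀x ∀y (Rxy → ∃z (Rxz ∧ Rzy)).
(F1): satisfies the condition.
(F2): fails — R13 but no z with R1z and Rz3.
(F3): fails — Red but no z with Rez and Rzd.
(F4): satisfies the condition.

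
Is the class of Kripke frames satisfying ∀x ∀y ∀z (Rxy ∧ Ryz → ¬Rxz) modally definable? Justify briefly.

If a class were modally definable it would be closed under surjective bounded morphisms (Goldblatt–Thomason).
The 5-cycle (worlds s,t,u,v,w with s→t→u→v→w→s) is intransitive. Mapping every world to a single reflexive point • is a surjective bounded morphism; the reflexive point is not intransitive (R••∧R•• but R••).
So no modal formula (or set of formulas) defines exactly the intransitive frames.

No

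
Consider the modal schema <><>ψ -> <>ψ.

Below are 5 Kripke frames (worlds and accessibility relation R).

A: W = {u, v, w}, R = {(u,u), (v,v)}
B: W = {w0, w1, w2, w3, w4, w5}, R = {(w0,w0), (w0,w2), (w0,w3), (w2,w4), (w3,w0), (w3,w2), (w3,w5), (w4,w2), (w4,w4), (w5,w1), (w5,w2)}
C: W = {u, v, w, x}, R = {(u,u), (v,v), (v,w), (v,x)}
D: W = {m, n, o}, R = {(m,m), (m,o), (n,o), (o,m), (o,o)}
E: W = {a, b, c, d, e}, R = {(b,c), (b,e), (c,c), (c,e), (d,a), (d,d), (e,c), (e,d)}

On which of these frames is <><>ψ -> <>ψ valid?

The schema corresponds to transitivity: forall x forall y forall z (Rxy & Ryz -> Rxz).
A: ✓.
B: fails — Rw2w4 and Rw4w2 but not Rw2w2.
C: ✓.
D: fails — Rno and Rom but not Rnm.
E: fails — Rec and Rce but not Ree.
Valid on: A, C.

A, C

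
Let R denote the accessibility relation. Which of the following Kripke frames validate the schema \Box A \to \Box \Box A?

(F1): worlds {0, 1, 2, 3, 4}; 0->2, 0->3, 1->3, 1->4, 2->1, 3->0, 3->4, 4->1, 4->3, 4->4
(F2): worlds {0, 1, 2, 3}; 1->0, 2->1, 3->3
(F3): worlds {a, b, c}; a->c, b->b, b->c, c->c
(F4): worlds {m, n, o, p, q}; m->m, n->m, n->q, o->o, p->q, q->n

Frame correspondent (Sahlqvist): \forall x \forall y \forall z (Rxy \wedge Ryz \to Rxz) — i.e. transitivity.
(F1): fails — R34 and R43 but not R33.
(F2): fails — R21 and R10 but not R20.
(F3): ✓.
(F4): fails — Rnq and Rqn but not Rnn.
Valid on: (F3).

(F3)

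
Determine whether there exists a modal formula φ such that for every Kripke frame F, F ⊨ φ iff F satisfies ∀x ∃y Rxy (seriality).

Yes: it is seriality, defined by the D schema □r → ◇r.

Yes, by □r → ◇r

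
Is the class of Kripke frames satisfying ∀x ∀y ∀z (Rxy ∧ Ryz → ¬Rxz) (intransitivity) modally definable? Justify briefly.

Not modally definable

If a class were modally definable it would be closed under surjective bounded morphisms (Goldblatt–Thomason).
The 5-cycle (worlds s,t,u,v,w with s→t→u→v→w→s) is intransitive. Mapping every world to a single reflexive point • is a surjective bounded morphism; the reflexive point is not intransitive (R••∧R•• but R••).
So the class is not modally definable.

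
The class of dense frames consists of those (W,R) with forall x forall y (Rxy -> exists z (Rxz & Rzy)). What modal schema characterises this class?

□□r → □r

The condition is density. The C4 schema □□r → □r defines it.
Suppose □□r→□r is valid. Take Rxy and set V(r)={w : xR²w}. Then □□r at x, so □r at x, so r at y, i.e. ∃z(Rxz∧Rzy).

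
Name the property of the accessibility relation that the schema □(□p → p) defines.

Suppose □(□p→p) is valid. Take Rxy and set V(p)={w : Ryw}. Then at y, □p holds; since □(□p→p) at x, □p→p at y, so p at y, i.e. Ryy.

shift-reflexivity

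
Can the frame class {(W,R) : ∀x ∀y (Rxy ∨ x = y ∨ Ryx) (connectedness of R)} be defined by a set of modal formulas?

Not definable by any modal formula

Modal frame validity is preserved under disjoint unions.
Take 2 disjoint single-world reflexive frames: each is trivially connected, but their disjoint union has 2 worlds with no edge between distinct components, so it is not connected.
So no modal formula (or set of formulas) defines exactly the connected frames.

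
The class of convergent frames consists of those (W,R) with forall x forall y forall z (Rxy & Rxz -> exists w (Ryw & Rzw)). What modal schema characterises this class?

The condition is convergence. The .2 schema ◇□ψ → □◇ψ defines it.
Suppose ◇□ψ→□◇ψ is valid. Take Rxy, Rxz and set V(ψ)={w : Ryw}. Then □ψ at y so ◇□ψ at x, so □◇ψ at x, so ◇ψ at z, giving w with Rzw and Ryw.

◇□ψ → □◇ψ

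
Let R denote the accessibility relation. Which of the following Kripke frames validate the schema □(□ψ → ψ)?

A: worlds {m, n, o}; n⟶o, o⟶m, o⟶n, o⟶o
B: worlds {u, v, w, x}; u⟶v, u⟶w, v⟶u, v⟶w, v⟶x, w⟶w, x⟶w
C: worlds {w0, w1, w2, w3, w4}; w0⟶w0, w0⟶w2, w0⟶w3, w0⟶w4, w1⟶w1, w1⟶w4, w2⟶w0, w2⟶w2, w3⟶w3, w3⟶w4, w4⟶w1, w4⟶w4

C

This is the axiom for shift-reflexivity; its first-order frame correspondent is ∀x ∀y (Rxy → Ryy).
A: fails — Rom but not Rmm.
B: fails — Ruv but not Rvv.
C: ✓.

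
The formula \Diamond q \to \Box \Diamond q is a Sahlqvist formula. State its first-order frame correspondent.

The Euclidean property

Suppose ◇q→□◇q is valid. Take Rxy, Rxz and set V(q)={y}. Then ◇q at x, so □◇q at x, so ◇q at z, so some w with Rzw has q; w=y, i.e. Rzy. By symmetry of the argument, Ryz.
Conversely, any frame satisfying \forall x \forall y \forall z (Rxy \wedge Rxz \to Ryz) validates the schema.
Frame condition: \forall x \forall y \forall z (Rxy \wedge Rxz \to Ryz).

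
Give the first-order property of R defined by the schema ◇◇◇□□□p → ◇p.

This is a Sahlqvist (Geach-type) schema ◇^3□^3p → □^0◇^1p.
Minimal-valuation argument: fix x; take any y with xR^3y and any z with xR^0z. Set V(p) to the set of worlds R-reachable from y in exactly 3 steps. Then □^3p holds at y, so the antecedent holds at x; validity forces ◇^1p at z, giving a w with zR^1w and yR^3w.
First-order correspondent: ∀x ∀y (xR³y → ∃w (yR³w ∧ xRw)).

∀x ∀y (xR³y → ∃w (yR³w ∧ xRw))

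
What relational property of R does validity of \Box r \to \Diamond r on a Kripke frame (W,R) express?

This schema is the D axiom.
It corresponds to seriality: \forall x \exists y Rxy.

seriality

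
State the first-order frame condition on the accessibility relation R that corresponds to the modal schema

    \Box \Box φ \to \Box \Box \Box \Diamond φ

This is a Sahlqvist (Geach-type) schema ◇^0□^2φ → □^3◇^1φ.
Minimal-valuation argument: fix x; take any y with xR^0y and any z with xR^3z. Set V(φ) to the set of worlds R-reachable from y in exactly 2 steps. Then □^2φ holds at y, so the antecedent holds at x; validity forces ◇^1φ at z, giving a w with zR^1w and yR^2w.
First-order correspondent: \forall x \forall z (x R^3 z \to \exists w (x R^2 w \wedge zRw)).

\forall x \forall z (x R^3 z \to \exists w (x R^2 w \wedge zRw))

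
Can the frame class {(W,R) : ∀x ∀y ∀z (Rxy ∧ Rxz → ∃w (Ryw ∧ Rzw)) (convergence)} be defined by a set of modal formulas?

Yes — defined by ◇□q → □◇q

Yes: it is convergence, defined by the .2 schema ◇□q → □◇q.
Suppose ◇□q→□◇q is valid. Take Rxy, Rxz and set V(q)={w : Ryw}. Then □q at y so ◇□q at x, so □◇q at x, so ◇q at z, giving w with Rzw and Ryw.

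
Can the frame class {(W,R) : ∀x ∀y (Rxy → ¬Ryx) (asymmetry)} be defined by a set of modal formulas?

Any modally definable frame class is closed under surjective bounded morphisms.
The 3-cycle (worlds w0,w1,w2 with w0→w1→w2→w0) is asymmetric. Mapping every world to a single reflexive point • is a surjective bounded morphism, and the reflexive point is not asymmetric (R•• but asymmetry requires ¬R••).
So no modal formula (or set of formulas) defines exactly the asymmetric frames.

Not definable by any modal formula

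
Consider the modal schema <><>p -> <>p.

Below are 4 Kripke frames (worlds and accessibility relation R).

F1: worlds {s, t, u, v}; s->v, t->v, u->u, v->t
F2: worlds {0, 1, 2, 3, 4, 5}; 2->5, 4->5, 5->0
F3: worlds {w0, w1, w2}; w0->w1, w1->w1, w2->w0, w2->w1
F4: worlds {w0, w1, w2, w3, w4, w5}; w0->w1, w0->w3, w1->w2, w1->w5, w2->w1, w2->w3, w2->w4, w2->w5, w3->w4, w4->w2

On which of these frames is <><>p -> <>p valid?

F3

Frame correspondent (Sahlqvist): forall x forall y (x R^2 y -> exists w (y = w & xRw)) — i.e. a generalized confluence (Geach) condition.
F1: fails — sR²t but no w with t=w and sRw.
F2: fails — 2R²0 but no w with 0=w and 2Rw.
F3: condition met.
F4: fails — w0R²w2 but no w with w2=w and w0Rw.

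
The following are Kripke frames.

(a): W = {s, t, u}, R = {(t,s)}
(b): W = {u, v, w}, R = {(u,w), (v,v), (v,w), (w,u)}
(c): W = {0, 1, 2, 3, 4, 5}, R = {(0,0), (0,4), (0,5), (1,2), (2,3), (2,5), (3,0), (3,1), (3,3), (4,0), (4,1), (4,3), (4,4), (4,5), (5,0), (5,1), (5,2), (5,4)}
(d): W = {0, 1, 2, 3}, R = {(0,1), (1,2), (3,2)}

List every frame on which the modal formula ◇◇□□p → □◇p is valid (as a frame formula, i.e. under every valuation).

Frame correspondent (Sahlqvist): ∀x ∀y ∀z ((xR²y ∧ xRz) → ∃w (yR²w ∧ zRw)) — i.e. a generalized confluence (Geach) condition.
(a): condition met.
(b): fails — vR²u, vRv but no t with uR²t and vRt.
(c): fails — 0R²1, 0R5 but no w with 1R²w and 5Rw.
(d): fails — 0R²2, 0R1 but no w with 2R²w and 1Rw.

(a)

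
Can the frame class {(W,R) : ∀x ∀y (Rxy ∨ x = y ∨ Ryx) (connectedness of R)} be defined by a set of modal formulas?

Any modally definable frame class is closed under disjoint unions.
Take 3 disjoint single-world reflexive frames: each is trivially connected, but their disjoint union has 3 worlds with no edge between distinct components, so it is not connected.
So no modal formula (or set of formulas) defines exactly the connected frames.

Not modally definable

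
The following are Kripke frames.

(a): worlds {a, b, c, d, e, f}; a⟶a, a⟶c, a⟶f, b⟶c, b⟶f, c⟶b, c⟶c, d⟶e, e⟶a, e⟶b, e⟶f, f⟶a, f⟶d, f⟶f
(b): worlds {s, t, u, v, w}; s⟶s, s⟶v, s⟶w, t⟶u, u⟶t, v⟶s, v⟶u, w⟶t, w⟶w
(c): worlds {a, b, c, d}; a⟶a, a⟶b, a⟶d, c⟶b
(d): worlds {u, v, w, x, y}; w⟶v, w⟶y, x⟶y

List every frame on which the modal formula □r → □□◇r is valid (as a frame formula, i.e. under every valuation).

(d)

Frame correspondent (Sahlqvist): ∀x ∀z (xR²z → ∃w (xRw ∧ zRw)) — i.e. a generalized confluence (Geach) condition.
(a): fails — aR²d but no w with aRw and dRw.
(b): fails — sR²t but no w* with sRw* and tRw*.
(c): fails — aR²b but no w with aRw and bRw.
(d): condition met.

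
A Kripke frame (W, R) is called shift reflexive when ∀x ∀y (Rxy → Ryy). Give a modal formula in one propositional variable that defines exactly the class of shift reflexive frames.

□(□r → r)

This is shift-reflexivity; the standard corresponding axiom is T□: □(□r → r).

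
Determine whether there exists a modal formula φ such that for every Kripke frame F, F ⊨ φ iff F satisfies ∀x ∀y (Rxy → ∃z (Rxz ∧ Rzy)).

This is a Sahlqvist condition; the C4 axiom □□q → □q defines it.
Suppose □□q→□q is valid. Take Rxy and set V(q)={w : xR²w}. Then □□q at x, so □q at x, so q at y, i.e. ∃z(Rxz∧Rzy).

Yes — defined by □□q → □q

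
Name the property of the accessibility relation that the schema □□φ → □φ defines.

Suppose □□φ→□φ is valid. Take Rxy and set V(φ)={w : xR²w}. Then □□φ at x, so □φ at x, so φ at y, i.e. ∃z(Rxz∧Rzy).

density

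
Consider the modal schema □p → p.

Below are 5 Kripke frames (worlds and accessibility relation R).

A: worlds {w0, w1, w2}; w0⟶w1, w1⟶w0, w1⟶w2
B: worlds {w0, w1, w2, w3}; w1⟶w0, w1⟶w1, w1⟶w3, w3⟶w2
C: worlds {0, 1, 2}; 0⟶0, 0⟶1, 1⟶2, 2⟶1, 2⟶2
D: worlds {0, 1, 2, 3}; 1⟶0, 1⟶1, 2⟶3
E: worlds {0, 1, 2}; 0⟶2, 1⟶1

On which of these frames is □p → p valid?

none

This is the axiom for reflexivity; its first-order frame correspondent is ∀x Rxx.
A: fails — world w0 does not see itself.
B: fails — world w0 does not see itself.
C: fails — world 1 does not see itself.
D: fails — world 0 does not see itself.
E: fails — world 0 does not see itself.
Valid on no frame.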